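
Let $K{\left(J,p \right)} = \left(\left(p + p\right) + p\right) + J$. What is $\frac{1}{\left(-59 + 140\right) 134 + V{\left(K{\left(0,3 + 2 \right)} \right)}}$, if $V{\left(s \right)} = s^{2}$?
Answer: $\frac{1}{11079} \approx 9.0261 \cdot 10^{-5}$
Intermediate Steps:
$K{\left(J,p \right)} = J + 3 p$ ($K{\left(J,p \right)} = \left(2 p + p\right) + J = 3 p + J = J + 3 p$)
$\frac{1}{\left(-59 + 140\right) 134 + V{\left(K{\left(0,3 + 2 \right)} \right)}} = \frac{1}{\left(-59 + 140\right) 134 + \left(0 + 3 \left(3 + 2\right)\right)^{2}} = \frac{1}{81 \cdot 134 + \left(0 + 3 \cdot 5\right)^{2}} = \frac{1}{10854 + \left(0 + 15\right)^{2}} = \frac{1}{10854 + 15^{2}} = \frac{1}{10854 + 225} = \frac{1}{11079}$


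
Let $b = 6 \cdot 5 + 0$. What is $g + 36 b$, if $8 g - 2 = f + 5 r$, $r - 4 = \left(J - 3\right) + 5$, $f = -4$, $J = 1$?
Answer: $\frac{8673}{8} \approx 1084.1$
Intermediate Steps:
$r = 7$ ($r = 4 + \left(\left(1 - 3\right) + 5\right) = 4 + \left(-2 + 5\right) = 4 + 3 = 7$)
$g = \frac{33}{8}$ ($g = \frac{1}{4} + \frac{-4 + 5 \cdot 7}{8} = \frac{1}{4} + \frac{-4 + 35}{8} = \frac{1}{4} + \frac{1}{8} \cdot 31 = \frac{1}{4} + \frac{31}{8} = \frac{33}{8} \approx 4.125$)
$b = 30$ ($b = 30 + 0 = 30$)
$g + 36 b = \frac{33}{8} + 36 \cdot 30 = \frac{33}{8} + 1080 = \frac{8673}{8}$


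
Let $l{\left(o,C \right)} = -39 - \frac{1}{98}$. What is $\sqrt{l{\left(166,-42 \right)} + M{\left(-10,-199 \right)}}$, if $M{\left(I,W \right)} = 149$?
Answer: $\frac{\sqrt{21558}}{14} \approx 10.488$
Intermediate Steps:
$l{\left(o,C \right)} = - \frac{3823}{98}$ ($l{\left(o,C \right)} = -39 - \frac{1}{98} = - \frac{3823}{98}$)
$\sqrt{l{\left(166,-42 \right)} + M{\left(-10,-199 \right)}} = \sqrt{- \frac{3823}{98} + 149} = \sqrt{\frac{10779}{98}} = \frac{\sqrt{21558}}{14}$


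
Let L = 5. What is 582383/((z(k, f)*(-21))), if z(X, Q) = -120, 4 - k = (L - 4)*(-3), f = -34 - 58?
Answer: 582383/2520 ≈ 231.10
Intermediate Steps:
f = -92
k = 7 (k = 4 - (5 - 4)*(-3) = 4 - (-3) = 4 - 1*(-3) = 4 + 3 = 7)
582383/((z(k, f)*(-21))) = 582383/((-120*(-21))) = 582383/2520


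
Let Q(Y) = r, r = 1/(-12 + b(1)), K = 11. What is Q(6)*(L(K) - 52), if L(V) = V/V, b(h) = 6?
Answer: 17/2 ≈ 8.5000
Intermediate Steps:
L(V) = 1
r = -⅙ (r = 1/(-12 + 6) = 1/(-6) = -⅙ ≈ -0.16667)
Q(Y) = -⅙
Q(6)*(L(K) - 52) = -(1 - 52)/6 = -⅙*(-51) = 17/2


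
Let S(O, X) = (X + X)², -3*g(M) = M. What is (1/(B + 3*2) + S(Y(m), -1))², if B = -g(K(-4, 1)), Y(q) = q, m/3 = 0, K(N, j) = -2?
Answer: 4489/256 ≈ 17.535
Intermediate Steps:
m = 0 (m = 3*0 = 0)
g(M) = -M/3
S(O, X) = 4*X² (S(O, X) = (2*X)² = 4*X²)
B = -⅔ (B = -(-1)*(-2)/3 = -1*⅔ = -⅔ ≈ -0.66667)
(1/(B + 3*2) + S(Y(m), -1))² = (1/(-⅔ + 3*2) + 4*(-1)²)² = (1/(-⅔ + 6) + 4*1)² = (1/(16/3) + 4)² = (3/16 + 4)² = (67/16)² = 4489/256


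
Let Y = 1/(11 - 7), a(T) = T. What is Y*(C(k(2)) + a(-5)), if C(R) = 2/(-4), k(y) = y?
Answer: -11/8 ≈ -1.3750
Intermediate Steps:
C(R) = -1/2 (C(R) = 2*(-1/4) = -1/2)
Y = 1/4 ≈ 0.25000
Y*(C(k(2)) + a(-5)) = (-1/2 - 5)/4 = (1/4)*(-11/2) = -11/8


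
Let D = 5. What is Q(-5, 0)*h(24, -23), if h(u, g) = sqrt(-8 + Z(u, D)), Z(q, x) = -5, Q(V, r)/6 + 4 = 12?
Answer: 48*I*sqrt(13) ≈ 173.07*I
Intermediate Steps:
Q(V, r) = 48 (Q(V, r) = -24 + 6*12 = -24 + 72 = 48)
h(u, g) = I*sqrt(13) (h(u, g) = sqrt(-8 - 5) = sqrt(-13) = I*sqrt(13))
Q(-5, 0)*h(24, -23) = 48*(I*sqrt(13)) = 48*I*sqrt(13)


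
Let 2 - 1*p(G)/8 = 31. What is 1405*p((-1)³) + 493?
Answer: -325467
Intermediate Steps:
p(G) = -232 (p(G) = 16 - 8*31 = 16 - 248 = -232)
1405*p((-1)³) + 493 = 1405*(-232) + 493 = -325960 + 493 = -325467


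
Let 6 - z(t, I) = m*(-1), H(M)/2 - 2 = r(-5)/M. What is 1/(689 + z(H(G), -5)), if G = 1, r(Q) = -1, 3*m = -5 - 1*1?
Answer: 1/693 ≈ 0.0014430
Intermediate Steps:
m = -2 (m = (-5 - 1*1)/3 = (-5 - 1)/3 = (⅓)*(-6) = -2)
H(M) = 4 - 2/M (H(M) = 4 + 2*(-1/M) = 4 - 2/M)
z(t, I) = 4 (z(t, I) = 6 - (-2)*(-1) = 6 - 1*2 = 6 - 2 = 4)
1/(689 + z(H(G), -5)) = 1/(689 + 4) = 1/693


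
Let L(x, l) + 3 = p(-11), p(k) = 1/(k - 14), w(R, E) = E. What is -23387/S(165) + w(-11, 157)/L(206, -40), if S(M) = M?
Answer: -2425037/12540 ≈ -193.38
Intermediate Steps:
p(k) = 1/(-14 + k)
L(x, l) = -76/25 (L(x, l) = -3 + 1/(-14 - 11) = -3 + 1/(-25) = -3 - 1/25 = -76/25)
-23387/S(165) + w(-11, 157)/L(206, -40) = -23387/165 + 157/(-76/25) = -23387*1/165 + 157*(-25/76) = -23387/165 - 3925/76 = -2425037/12540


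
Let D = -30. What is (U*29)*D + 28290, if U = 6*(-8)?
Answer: 70050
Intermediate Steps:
U = -48
(U*29)*D + 28290 = -48*29*(-30) + 28290 = -1392*(-30) + 28290 = 41760 + 28290 = 70050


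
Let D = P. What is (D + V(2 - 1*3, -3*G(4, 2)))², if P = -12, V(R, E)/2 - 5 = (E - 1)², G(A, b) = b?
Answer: 9216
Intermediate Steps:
V(R, E) = 10 + 2*(-1 + E)² (V(R, E) = 10 + 2*(E - 1)² = 10 + 2*(-1 + E)²)
D = -12
(D + V(2 - 1*3, -3*G(4, 2)))² = (-12 + (10 + 2*(-1 - 3*2)²))² = (-12 + (10 + 2*(-1 - 6)²))² = (-12 + (10 + 2*(-7)²))² = (-12 + (10 + 2*49))² = (-12 + (10 + 98))² = (-12 + 108)² = 96² = 9216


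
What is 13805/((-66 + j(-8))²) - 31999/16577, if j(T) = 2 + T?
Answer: 5723879/7812288 ≈ 0.73268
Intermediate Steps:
13805/((-66 + j(-8))²) - 31999/16577 = 13805/((-66 + (2 - 8))²) - 31999/16577 = 13805/((-66 - 6)²) - 31999*1/16577 = 13805/((-72)²) - 2909/1507 = 13805/5184 - 2909/1507 = 5723879/7812288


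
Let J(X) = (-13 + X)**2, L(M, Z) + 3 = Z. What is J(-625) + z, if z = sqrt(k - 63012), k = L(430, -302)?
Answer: 407044 + I*sqrt(63317) ≈ 4.0704e+5 + 251.63*I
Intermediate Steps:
L(M, Z) = -3 + Z
k = -305 (k = -3 - 302 = -305)
z = I*sqrt(63317) (z = sqrt(-305 - 63012) = sqrt(-63317) = I*sqrt(63317) ≈ 251.63*I)
J(-625) + z = (-13 - 625)**2 + I*sqrt(63317) = (-638)**2 + I*sqrt(63317) = 407044 + I*sqrt(63317)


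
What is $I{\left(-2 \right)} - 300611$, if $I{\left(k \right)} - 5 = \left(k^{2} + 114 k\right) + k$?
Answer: $-300832$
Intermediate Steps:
$I{\left(k \right)} = 5 + k^{2} + 115 k$ ($I{\left(k \right)} = 5 + \left(\left(k^{2} + 114 k\right) + k\right) = 5 + \left(k^{2} + 115 k\right) = 5 + k^{2} + 115 k$)
$I{\left(-2 \right)} - 300611 = \left(5 + \left(-2\right)^{2} + 115 \left(-2\right)\right) - 300611 = \left(5 + 4 - 230\right) - 300611 = -221 - 300611 = -300832$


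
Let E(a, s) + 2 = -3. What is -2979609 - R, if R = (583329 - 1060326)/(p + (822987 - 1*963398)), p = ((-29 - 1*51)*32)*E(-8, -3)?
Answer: -126743787032/42537 ≈ -2.9796e+6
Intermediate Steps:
E(a, s) = -5 (E(a, s) = -2 - 3 = -5)
p = 12800 (p = ((-29 - 1*51)*32)*(-5) = ((-29 - 51)*32)*(-5) = -80*32*(-5) = -2560*(-5) = 12800)
R = 158999/42537 (R = (583329 - 1060326)/(12800 + (822987 - 1*963398)) = -476997/(12800 + (822987 - 963398)) = -476997/(12800 - 140411) = -476997/(-127611) = -476997*(-1/127611) = 158999/42537 ≈ 3.7379)
-2979609 - R = -2979609 - 1*158999/42537 = -2979609 - 158999/42537 = -126743787032/42537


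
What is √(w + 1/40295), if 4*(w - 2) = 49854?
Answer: √80960282601730/80590 ≈ 111.65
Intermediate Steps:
w = 24931/2 (w = 2 + (¼)*49854 = 2 + 24927/2 = 24931/2 ≈ 12466.)
√(w + 1/40295) = √(24931/2 + 1/40295) = √(1004594647/80590) = √80960282601730/80590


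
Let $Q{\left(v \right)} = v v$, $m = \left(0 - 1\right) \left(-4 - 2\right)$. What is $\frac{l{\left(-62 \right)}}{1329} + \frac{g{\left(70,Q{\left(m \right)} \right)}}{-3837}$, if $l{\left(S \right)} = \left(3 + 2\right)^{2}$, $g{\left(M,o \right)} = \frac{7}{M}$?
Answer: $\frac{319307}{16997910} \approx 0.018785$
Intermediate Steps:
$m = 6$ ($m = \left(-1\right) \left(-6\right) = 6$)
$Q{\left(v \right)} = v^{2}$
$l{\left(S \right)} = 25$ ($l{\left(S \right)} = 5^{2} = 25$)
$\frac{l{\left(-62 \right)}}{1329} + \frac{g{\left(70,Q{\left(m \right)} \right)}}{-3837} = \frac{25}{1329} + \frac{7 \cdot \frac{1}{70}}{-3837} = 25 \cdot \frac{1}{1329} + 7 \cdot \frac{1}{70} \left(- \frac{1}{3837}\right) = \frac{25}{1329} + \frac{1}{10} \left(- \frac{1}{3837}\right) = \frac{25}{1329} - \frac{1}{38370} = \frac{319307}{16997910}$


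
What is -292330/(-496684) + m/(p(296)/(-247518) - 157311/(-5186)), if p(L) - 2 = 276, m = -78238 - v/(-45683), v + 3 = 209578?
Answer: -569517734117839413500807/220863827091001045270 ≈ -2578.6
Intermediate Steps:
v = 209575 (v = -3 + 209578 = 209575)
m = -3573936979/45683 (m = -78238 - 209575/(-45683) = -78238 - 209575*(-1)/45683 = -78238 - 1*(-209575/45683) = -78238 + 209575/45683 = -3573936979/45683 ≈ -78233.)
p(L) = 278 (p(L) = 2 + 276 = 278)
-292330/(-496684) + m/(p(296)/(-247518) - 157311/(-5186)) = -292330/(-496684) - 3573936979/(45683*(278/(-247518) - 157311/(-5186))) = -292330*(-1/496684) - 3573936979/(45683*(278*(-1/247518) - 157311*(-1/5186))) = 146165/248342 - 3573936979/(45683*(-139/123759 + 157311/5186)) = 146165/248342 - 3573936979/(45683*19467931195/641814174) = 146165/248342 - 3573936979/45683*641814174/19467931195 = 146165/248342 - 2293803410104940346/889353500781185 = -569517734117839413500807/220863827091001045270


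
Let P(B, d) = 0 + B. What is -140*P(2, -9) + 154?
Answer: -126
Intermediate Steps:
P(B, d) = B
-140*P(2, -9) + 154 = -140*2 + 154 = -280 + 154 = -126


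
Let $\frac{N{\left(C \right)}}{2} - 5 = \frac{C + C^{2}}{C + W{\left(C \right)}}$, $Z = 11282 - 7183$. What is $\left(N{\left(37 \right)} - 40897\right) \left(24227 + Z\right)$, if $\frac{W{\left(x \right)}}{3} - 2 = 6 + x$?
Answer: $- \frac{49781188788}{43} \approx -1.1577 \cdot 10^{9}$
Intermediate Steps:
$Z = 4099$ ($Z = 11282 - 7183 = 4099$)
$W{\left(x \right)} = 24 + 3 x$ ($W{\left(x \right)} = 6 + 3 \left(6 + x\right) = 6 + \left(18 + 3 x\right) = 24 + 3 x$)
$N{\left(C \right)} = 10 + \frac{2 \left(C + C^{2}\right)}{24 + 4 C}$ ($N{\left(C \right)} = 10 + 2 \frac{C + C^{2}}{C + \left(24 + 3 C\right)} = 10 + 2 \frac{C + C^{2}}{24 + 4 C} = 10 + \frac{2 \left(C + C^{2}\right)}{24 + 4 C}$)
$\left(N{\left(37 \right)} - 40897\right) \left(24227 + Z\right) = \left(\frac{120 + 37^{2} + 21 \cdot 37}{2 \left(6 + 37\right)} - 40897\right) \left(24227 + 4099\right) = \left(\frac{120 + 1369 + 777}{2 \cdot 43} - 40897\right) 28326 = \left(\frac{1}{2} \cdot \frac{1}{43} \cdot 2266 - 40897\right) 28326 = \left(\frac{1133}{43} - 40897\right) 28326 = \left(- \frac{1757438}{43}\right) 28326 = - \frac{49781188788}{43}$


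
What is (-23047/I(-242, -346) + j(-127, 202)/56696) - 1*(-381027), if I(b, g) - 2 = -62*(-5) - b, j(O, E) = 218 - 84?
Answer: 2991648241073/7852396 ≈ 3.8099e+5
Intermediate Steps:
j(O, E) = 134
I(b, g) = 312 - b (I(b, g) = 2 + (-62*(-5) - b) = 2 + (310 - b) = 312 - b)
(-23047/I(-242, -346) + j(-127, 202)/56696) - 1*(-381027) = (-23047/(312 - 1*(-242)) + 134/56696) - 1*(-381027) = (-23047/(312 + 242) + 134*(1/56696)) + 381027 = (-23047/554 + 67/28348) + 381027 = -326649619/7852396 + 381027 = 2991648241073/7852396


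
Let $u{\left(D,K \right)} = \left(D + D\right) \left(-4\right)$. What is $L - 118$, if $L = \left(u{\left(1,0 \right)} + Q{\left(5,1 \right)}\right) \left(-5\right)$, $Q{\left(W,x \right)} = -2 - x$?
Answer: $-63$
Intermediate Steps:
$u{\left(D,K \right)} = - 8 D$ ($u{\left(D,K \right)} = 2 D \left(-4\right) = - 8 D$)
$L = 55$ ($L = \left(\left(-8\right) 1 - 3\right) \left(-5\right) = \left(-8 - 3\right) \left(-5\right) = \left(-11\right) \left(-5\right) = 55$)
$L - 118 = 55 - 118 = -63$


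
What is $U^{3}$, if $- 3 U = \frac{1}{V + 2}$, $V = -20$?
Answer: $\frac{1}{157464} \approx 6.3507 \cdot 10^{-6}$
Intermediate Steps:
$U = \frac{1}{54}$ ($U = - \frac{1}{3 \left(-20 + 2\right)} = - \frac{1}{3 \left(-18\right)} = \left(- \frac{1}{3}\right) \left(- \frac{1}{18}\right) = \frac{1}{54} \approx 0.018519$)
$U^{3} = \left(\frac{1}{54}\right)^{3} = \frac{1}{157464}$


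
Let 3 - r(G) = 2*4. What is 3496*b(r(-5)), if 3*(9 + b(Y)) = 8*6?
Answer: 24472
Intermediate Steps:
r(G) = -5 (r(G) = 3 - 2*4 = 3 - 1*8 = 3 - 8 = -5)
b(Y) = 7 (b(Y) = -9 + (8*6)/3 = -9 + (1/3)*48 = -9 + 16 = 7)
3496*b(r(-5)) = 3496*7 = 24472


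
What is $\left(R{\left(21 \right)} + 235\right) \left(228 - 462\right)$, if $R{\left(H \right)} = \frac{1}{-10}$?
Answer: $- \frac{274833}{5} \approx -54967.0$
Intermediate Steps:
$R{\left(H \right)} = - \frac{1}{10}$
$\left(R{\left(21 \right)} + 235\right) \left(228 - 462\right) = \left(- \frac{1}{10} + 235\right) \left(228 - 462\right) = \frac{2349}{10} \left(-234\right) = - \frac{274833}{5}$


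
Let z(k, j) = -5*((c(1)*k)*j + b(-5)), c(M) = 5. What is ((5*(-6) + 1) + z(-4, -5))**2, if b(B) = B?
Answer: 254016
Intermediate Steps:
z(k, j) = 25 - 25*j*k (z(k, j) = -5*((5*k)*j - 5) = -5*(5*j*k - 5) = -5*(-5 + 5*j*k) = 25 - 25*j*k)
((5*(-6) + 1) + z(-4, -5))**2 = ((5*(-6) + 1) + (25 - 25*(-5)*(-4)))**2 = ((-30 + 1) + (25 - 500))**2 = (-29 - 475)**2 = (-504)**2 = 254016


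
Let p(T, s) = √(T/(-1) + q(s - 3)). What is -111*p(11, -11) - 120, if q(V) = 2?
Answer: -120 - 333*I ≈ -120.0 - 333.0*I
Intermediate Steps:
p(T, s) = √(2 - T) (p(T, s) = √(T/(-1) + 2) = √(T*(-1) + 2) = √(-T + 2) = √(2 - T))
-111*p(11, -11) - 120 = -111*√(2 - 1*11) - 120 = -111*√(2 - 11) - 120 = -333*I - 120 = -120 - 333*I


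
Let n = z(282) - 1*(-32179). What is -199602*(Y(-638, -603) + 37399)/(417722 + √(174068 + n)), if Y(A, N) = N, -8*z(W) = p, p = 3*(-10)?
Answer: -12271929135650496/697965852133 + 44067331152*√91667/697965852133 ≈ -17563.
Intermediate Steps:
p = -30
z(W) = 15/4 (z(W) = -⅛*(-30) = 15/4)
n = 128731/4 (n = 15/4 - 1*(-32179) = 15/4 + 32179 = 128731/4 ≈ 32183.)
-199602*(Y(-638, -603) + 37399)/(417722 + √(174068 + n)) = -199602*(-603 + 37399)/(417722 + √(174068 + 128731/4)) = -199602*36796/(417722 + √(825003/4)) = -199602*36796/(417722 + 3*√91667/2) = -199602/(208861/18398 + 3*√91667/73592)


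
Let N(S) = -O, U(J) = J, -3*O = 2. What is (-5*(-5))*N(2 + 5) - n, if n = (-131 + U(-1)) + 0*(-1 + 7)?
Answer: 446/3 ≈ 148.67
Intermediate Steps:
O = -2/3 (O = -1/3*2 = -2/3 ≈ -0.66667)
N(S) = 2/3 (N(S) = -1*(-2/3) = 2/3)
n = -132 (n = (-131 - 1) + 0*(-1 + 7) = -132 + 0*6 = -132 + 0 = -132)
(-5*(-5))*N(2 + 5) - n = -5*(-5)*(2/3) - 1*(-132) = 25*(2/3) + 132 = 50/3 + 132 = 446/3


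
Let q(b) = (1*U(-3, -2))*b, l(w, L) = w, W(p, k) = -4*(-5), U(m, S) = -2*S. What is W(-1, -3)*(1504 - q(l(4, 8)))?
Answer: 29760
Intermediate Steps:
W(p, k) = 20
q(b) = 4*b (q(b) = (1*(-2*(-2)))*b = (1*4)*b = 4*b)
W(-1, -3)*(1504 - q(l(4, 8))) = 20*(1504 - 4*4) = 20*(1504 - 1*16) = 20*(1504 - 16) = 20*1488 = 29760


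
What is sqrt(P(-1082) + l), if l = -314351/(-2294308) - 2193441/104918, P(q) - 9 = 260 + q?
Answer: I*sqrt(3019460308807441647795163)/60178551686 ≈ 28.875*I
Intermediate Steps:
P(q) = 269 + q (P(q) = 9 + (260 + q) = 269 + q)
l = -2499724077805/120357103372 (l = -314351*(-1/2294308) - 2193441*1/104918 = 314351/2294308 - 2193441/104918 = -2499724077805/120357103372 ≈ -20.769)
sqrt(P(-1082) + l) = sqrt((269 - 1082) - 2499724077805/120357103372) = sqrt(-813 - 2499724077805/120357103372) = sqrt(-100350049119241/120357103372) = I*sqrt(3019460308807441647795163)/60178551686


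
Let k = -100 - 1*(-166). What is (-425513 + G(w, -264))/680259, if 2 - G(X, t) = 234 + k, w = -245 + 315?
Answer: -141937/226753 ≈ -0.62595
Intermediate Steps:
k = 66 (k = -100 + 166 = 66)
w = 70
G(X, t) = -298 (G(X, t) = 2 - (234 + 66) = 2 - 1*300 = 2 - 300 = -298)
(-425513 + G(w, -264))/680259 = (-425513 - 298)/680259 = -425811*1/680259 = -141937/226753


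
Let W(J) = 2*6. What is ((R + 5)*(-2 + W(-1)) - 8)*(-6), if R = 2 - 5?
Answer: -72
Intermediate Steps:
W(J) = 12
R = -3
((R + 5)*(-2 + W(-1)) - 8)*(-6) = ((-3 + 5)*(-2 + 12) - 8)*(-6) = (2*10 - 8)*(-6) = (20 - 8)*(-6) = 12*(-6) = -72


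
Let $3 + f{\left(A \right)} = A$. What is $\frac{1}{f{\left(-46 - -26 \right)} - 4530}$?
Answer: $- \frac{1}{4553} \approx -0.00021964$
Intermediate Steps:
$f{\left(A \right)} = -3 + A$
$\frac{1}{f{\left(-46 - -26 \right)} - 4530} = \frac{1}{\left(-3 - 20\right) - 4530} = \frac{1}{-23 - 4530} = \frac{1}{-4553} = - \frac{1}{4553}$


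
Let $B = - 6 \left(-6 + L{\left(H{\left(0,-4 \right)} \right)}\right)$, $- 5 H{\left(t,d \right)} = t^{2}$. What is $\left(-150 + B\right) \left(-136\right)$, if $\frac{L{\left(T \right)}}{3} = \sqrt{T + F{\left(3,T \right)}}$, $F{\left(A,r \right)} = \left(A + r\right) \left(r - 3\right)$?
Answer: $15504 + 7344 i \approx 15504.0 + 7344.0 i$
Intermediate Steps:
$F{\left(A,r \right)} = \left(-3 + r\right) \left(A + r\right)$ ($F{\left(A,r \right)} = \left(A + r\right) \left(-3 + r\right) = \left(-3 + r\right) \left(A + r\right)$)
$H{\left(t,d \right)} = - \frac{t^{2}}{5}$
$L{\left(T \right)} = 3 \sqrt{-9 + T + T^{2}}$ ($L{\left(T \right)} = 3 \sqrt{T + \left(T^{2} - 9 - 3 T + 3 T\right)} = 3 \sqrt{T + \left(-9 + T^{2}\right)} = 3 \sqrt{-9 + T + T^{2}}$)
$B = 36 - 54 i$ ($B = - 6 \left(-6 + 3 \sqrt{-9 - \frac{0^{2}}{5} + \left(- \frac{0^{2}}{5}\right)^{2}}\right) = - 6 \left(-6 + 3 \sqrt{-9 - 0 + \left(\left(- \frac{1}{5}\right) 0\right)^{2}}\right) = - 6 \left(-6 + 3 \sqrt{-9 + 0 + 0^{2}}\right) = - 6 \left(-6 + 3 \sqrt{-9 + 0 + 0}\right) = - 6 \left(-6 + 3 \sqrt{-9}\right) = - 6 \left(-6 + 3 \cdot 3 i\right) = - 6 \left(-6 + 9 i\right) = 36 - 54 i \approx 36.0 - 54.0 i$)
$\left(-150 + B\right) \left(-136\right) = \left(-150 + \left(36 - 54 i\right)\right) \left(-136\right) = \left(-114 - 54 i\right) \left(-136\right) = 15504 + 7344 i$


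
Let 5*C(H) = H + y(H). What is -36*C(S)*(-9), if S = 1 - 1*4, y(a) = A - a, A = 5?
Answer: 324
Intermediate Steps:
y(a) = 5 - a
S = -3 (S = 1 - 4 = -3)
C(H) = 1 (C(H) = (H + (5 - H))/5 = (1/5)*5 = 1)
-36*C(S)*(-9) = -36*1*(-9) = -36*(-9) = 324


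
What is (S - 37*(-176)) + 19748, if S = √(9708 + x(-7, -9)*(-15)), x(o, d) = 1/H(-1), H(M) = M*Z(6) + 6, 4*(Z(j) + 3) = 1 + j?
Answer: 26260 + 8*√127542/29 ≈ 26359.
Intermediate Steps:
Z(j) = -11/4 + j/4 (Z(j) = -3 + (1 + j)/4 = -3 + (¼ + j/4) = -11/4 + j/4)
H(M) = 6 - 5*M/4 (H(M) = M*(-11/4 + (¼)*6) + 6 = M*(-11/4 + 3/2) + 6 = M*(-5/4) + 6 = -5*M/4 + 6 = 6 - 5*M/4)
x(o, d) = 4/29 (x(o, d) = 1/(6 - 5/4*(-1)) = 1/(6 + 5/4) = 1/(29/4) = 4/29)
S = 8*√127542/29 (S = √(9708 + (4/29)*(-15)) = √(9708 - 60/29) = √(281472/29) = 8*√127542/29 ≈ 98.519)
(S - 37*(-176)) + 19748 = (8*√127542/29 - 37*(-176)) + 19748 = (8*√127542/29 + 6512) + 19748 = (6512 + 8*√127542/29) + 19748 = 26260 + 8*√127542/29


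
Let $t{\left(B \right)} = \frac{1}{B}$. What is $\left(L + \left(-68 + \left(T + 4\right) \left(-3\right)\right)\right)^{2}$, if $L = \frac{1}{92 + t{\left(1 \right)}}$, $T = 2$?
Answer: $\frac{63952009}{8649} \approx 7394.1$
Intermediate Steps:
$L = \frac{1}{93}$ ($L = \frac{1}{92 + 1^{-1}} = \frac{1}{92 + 1} = \frac{1}{93} \approx 0.010753$)
$\left(L + \left(-68 + \left(T + 4\right) \left(-3\right)\right)\right)^{2} = \left(\frac{1}{93} - \left(68 - \left(2 + 4\right) \left(-3\right)\right)\right)^{2} = \left(\frac{1}{93} + \left(-68 + 6 \left(-3\right)\right)\right)^{2} = \left(\frac{1}{93} - 86\right)^{2} = \left(- \frac{7997}{93}\right)^{2} = \frac{63952009}{8649}$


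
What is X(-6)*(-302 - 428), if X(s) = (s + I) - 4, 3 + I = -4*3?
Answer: 18250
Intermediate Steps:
I = -15 (I = -3 - 4*3 = -3 - 12 = -15)
X(s) = -19 + s (X(s) = (s - 15) - 4 = (-15 + s) - 4 = -19 + s)
X(-6)*(-302 - 428) = (-19 - 6)*(-302 - 428) = -25*(-730) = 18250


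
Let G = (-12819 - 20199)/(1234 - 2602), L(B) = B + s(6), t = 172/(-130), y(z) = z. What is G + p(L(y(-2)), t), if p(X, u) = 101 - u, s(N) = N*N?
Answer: 1874123/14820 ≈ 126.46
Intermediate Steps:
s(N) = N²
t = -86/65 (t = 172*(-1/130) = -86/65 ≈ -1.3231)
L(B) = 36 + B (L(B) = B + 6² = B + 36 = 36 + B)
G = 5503/228 (G = -33018/(-1368) = -33018*(-1/1368) = 5503/228 ≈ 24.136)
G + p(L(y(-2)), t) = 5503/228 + (101 - 1*(-86/65)) = 5503/228 + (101 + 86/65) = 5503/228 + 6651/65 = 1874123/14820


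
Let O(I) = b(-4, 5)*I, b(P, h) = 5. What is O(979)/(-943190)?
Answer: -979/188638 ≈ -0.0051898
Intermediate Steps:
O(I) = 5*I
O(979)/(-943190) = (5*979)/(-943190) = 4895*(-1/943190) = -979/188638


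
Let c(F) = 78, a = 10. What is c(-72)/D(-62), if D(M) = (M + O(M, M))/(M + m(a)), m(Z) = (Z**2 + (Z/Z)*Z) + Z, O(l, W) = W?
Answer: -1131/31 ≈ -36.484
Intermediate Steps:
m(Z) = Z**2 + 2*Z (m(Z) = (Z**2 + 1*Z) + Z = (Z**2 + Z) + Z = (Z + Z**2) + Z = Z**2 + 2*Z)
D(M) = 2*M/(120 + M) (D(M) = (M + M)/(M + 10*(2 + 10)) = (2*M)/(M + 10*12) = (2*M)/(M + 120) = (2*M)/(120 + M) = 2*M/(120 + M))
c(-72)/D(-62) = 78/((2*(-62)/(120 - 62))) = 78/((2*(-62)/58)) = 78/((2*(-62)*(1/58))) = 78/(-62/29) = 78*(-29/62) = -1131/31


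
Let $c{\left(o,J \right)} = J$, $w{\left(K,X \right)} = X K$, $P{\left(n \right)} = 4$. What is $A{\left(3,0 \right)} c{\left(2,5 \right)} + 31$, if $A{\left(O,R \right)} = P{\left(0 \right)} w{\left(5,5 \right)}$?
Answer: $531$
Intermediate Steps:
$w{\left(K,X \right)} = K X$
$A{\left(O,R \right)} = 100$ ($A{\left(O,R \right)} = 4 \cdot 5 \cdot 5 = 4 \cdot 25 = 100$)
$A{\left(3,0 \right)} c{\left(2,5 \right)} + 31 = 100 \cdot 5 + 31 = 500 + 31 = 531$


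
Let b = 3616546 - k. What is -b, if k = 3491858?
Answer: -124688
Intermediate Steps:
b = 124688 (b = 3616546 - 1*3491858 = 3616546 - 3491858 = 124688)
-b = -1*124688 = -124688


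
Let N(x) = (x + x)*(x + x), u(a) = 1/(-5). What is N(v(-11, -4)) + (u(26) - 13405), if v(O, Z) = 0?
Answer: -67026/5 ≈ -13405.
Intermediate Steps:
u(a) = -⅕
N(x) = 4*x² (N(x) = (2*x)*(2*x) = 4*x²)
N(v(-11, -4)) + (u(26) - 13405) = 4*0² + (-⅕ - 13405) = 4*0 - 67026/5 = 0 - 67026/5 = -67026/5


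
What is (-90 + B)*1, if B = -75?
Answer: -165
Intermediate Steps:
(-90 + B)*1 = (-90 - 75)*1 = -165*1 = -165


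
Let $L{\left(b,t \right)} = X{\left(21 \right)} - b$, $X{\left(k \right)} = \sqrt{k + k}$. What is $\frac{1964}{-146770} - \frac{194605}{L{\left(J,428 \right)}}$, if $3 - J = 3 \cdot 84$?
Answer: $- \frac{1185350579021}{1515620405} + \frac{194605 \sqrt{42}}{61959} \approx -761.73$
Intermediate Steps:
$J = -249$ ($J = 3 - 3 \cdot 84 = 3 - 252 = -249$)
$X{\left(k \right)} = \sqrt{2} \sqrt{k}$ ($X{\left(k \right)} = \sqrt{2 k} = \sqrt{2} \sqrt{k}$)
$L{\left(b,t \right)} = \sqrt{42} - b$ ($L{\left(b,t \right)} = \sqrt{2} \sqrt{21} - b = \sqrt{42} - b$)
$\frac{1964}{-146770} - \frac{194605}{L{\left(J,428 \right)}} = \frac{1964}{-146770} - \frac{194605}{\sqrt{42} - -249} = 1964 \left(- \frac{1}{146770}\right) - \frac{194605}{\sqrt{42} + 249} = - \frac{982}{73385} - \frac{194605}{249 + \sqrt{42}}$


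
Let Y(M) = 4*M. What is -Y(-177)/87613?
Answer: 708/87613 ≈ 0.0080810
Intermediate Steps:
-Y(-177)/87613 = -4*(-177)/87613 = -(-708)/87613 = -1*(-708/87613) = 708/87613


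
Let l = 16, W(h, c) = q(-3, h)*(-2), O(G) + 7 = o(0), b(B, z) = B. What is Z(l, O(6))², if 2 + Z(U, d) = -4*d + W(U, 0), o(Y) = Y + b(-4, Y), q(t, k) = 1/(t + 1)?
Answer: 1849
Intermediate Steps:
q(t, k) = 1/(1 + t)
o(Y) = -4 + Y (o(Y) = Y - 4 = -4 + Y)
O(G) = -11 (O(G) = -7 + (-4 + 0) = -7 - 4 = -11)
W(h, c) = 1 (W(h, c) = -2/(1 - 3) = -2/(-2) = -½*(-2) = 1)
Z(U, d) = -1 - 4*d (Z(U, d) = -2 + (-4*d + 1) = -2 + (1 - 4*d) = -1 - 4*d)
Z(l, O(6))² = (-1 - 4*(-11))² = (-1 + 44)² = 43² = 1849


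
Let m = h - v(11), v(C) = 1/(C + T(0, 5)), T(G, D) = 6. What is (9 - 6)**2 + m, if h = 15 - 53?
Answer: -494/17 ≈ -29.059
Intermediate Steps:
v(C) = 1/(6 + C) (v(C) = 1/(C + 6) = 1/(6 + C))
h = -38
m = -647/17 (m = -38 - 1/(6 + 11) = -38 - 1/17 = -647/17 ≈ -38.059)
(9 - 6)**2 + m = (9 - 6)**2 - 647/17 = 3**2 - 647/17 = 9 - 647/17 = -494/17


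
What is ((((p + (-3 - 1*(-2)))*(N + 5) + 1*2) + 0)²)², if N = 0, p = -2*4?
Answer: 3418801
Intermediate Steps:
p = -8
((((p + (-3 - 1*(-2)))*(N + 5) + 1*2) + 0)²)² = ((((-8 + (-3 - 1*(-2)))*(0 + 5) + 1*2) + 0)²)² = ((((-8 + (-3 + 2))*5 + 2) + 0)²)² = ((((-8 - 1)*5 + 2) + 0)²)² = (((-9*5 + 2) + 0)²)² = (((-45 + 2) + 0)²)² = ((-43 + 0)²)² = ((-43)²)² = 1849² = 3418801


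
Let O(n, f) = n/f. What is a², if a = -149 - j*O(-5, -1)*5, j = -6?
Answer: 1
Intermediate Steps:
a = 1 (a = -149 - (-(-30)/(-1))*5 = -149 - (-(-30)*(-1))*5 = -149 - (-6*5)*5 = -149 - (-30)*5 = -149 - 1*(-150) = -149 + 150 = 1)
a² = 1² = 1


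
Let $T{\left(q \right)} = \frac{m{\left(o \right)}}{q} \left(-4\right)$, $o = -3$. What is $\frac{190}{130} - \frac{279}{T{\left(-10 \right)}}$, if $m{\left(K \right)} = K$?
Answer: $\frac{6083}{26} \approx 233.96$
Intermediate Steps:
$T{\left(q \right)} = \frac{12}{q}$ ($T{\left(q \right)} = - \frac{3}{q} \left(-4\right) = \frac{12}{q}$)
$\frac{190}{130} - \frac{279}{T{\left(-10 \right)}} = \frac{190}{130} - \frac{279}{12 \frac{1}{-10}} = 190 \cdot \frac{1}{130} - \frac{279}{12 \left(- \frac{1}{10}\right)} = \frac{19}{13} - \frac{279}{- \frac{6}{5}} = \frac{19}{13} - - \frac{465}{2} = \frac{19}{13} + \frac{465}{2} = \frac{6083}{26}$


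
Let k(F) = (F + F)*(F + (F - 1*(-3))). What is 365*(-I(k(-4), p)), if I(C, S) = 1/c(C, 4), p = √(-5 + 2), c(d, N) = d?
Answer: -73/8 ≈ -9.1250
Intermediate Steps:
p = I*√3 (p = √(-3) = I*√3 ≈ 1.732*I)
k(F) = 2*F*(3 + 2*F) (k(F) = (2*F)*(F + (F + 3)) = (2*F)*(F + (3 + F)) = (2*F)*(3 + 2*F) = 2*F*(3 + 2*F))
I(C, S) = 1/C
365*(-I(k(-4), p)) = 365*(-1/(2*(-4)*(3 + 2*(-4)))) = 365*(-1/(2*(-4)*(3 - 8))) = 365*(-1/(2*(-4)*(-5))) = 365*(-1/40) = -73/8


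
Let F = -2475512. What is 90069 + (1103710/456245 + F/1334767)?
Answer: 10970126544237453/121796153983 ≈ 90070.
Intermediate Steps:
90069 + (1103710/456245 + F/1334767) = 90069 + (1103710/456245 - 2475512/1334767) = 90069 + (1103710*(1/456245) - 2475512*1/1334767) = 90069 + (220742/91249 - 2475512/1334767) = 90069 + 68751142626/121796153983 = 10970126544237453/121796153983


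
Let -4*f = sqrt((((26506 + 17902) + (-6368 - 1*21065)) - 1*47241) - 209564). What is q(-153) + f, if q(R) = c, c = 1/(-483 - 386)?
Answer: -1/869 - I*sqrt(239830)/4 ≈ -0.0011507 - 122.43*I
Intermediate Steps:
c = -1/869 (c = 1/(-869) = -1/869 ≈ -0.0011507)
f = -I*sqrt(239830)/4 (f = -sqrt((((26506 + 17902) + (-6368 - 1*21065)) - 1*47241) - 209564)/4 = -sqrt(((44408 + (-6368 - 21065)) - 47241) - 209564)/4 = -sqrt(((44408 - 27433) - 47241) - 209564)/4 = -sqrt((16975 - 47241) - 209564)/4 = -sqrt(-30266 - 209564)/4 = -I*sqrt(239830)/4 ≈ -122.43*I)
q(R) = -1/869
q(-153) + f = -1/869 - I*sqrt(239830)/4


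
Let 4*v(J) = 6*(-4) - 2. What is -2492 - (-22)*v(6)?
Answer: -2635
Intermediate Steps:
v(J) = -13/2 (v(J) = (6*(-4) - 2)/4 = (-24 - 2)/4 = (1/4)*(-26) = -13/2)
-2492 - (-22)*v(6) = -2492 - (-22)*(-13)/2 = -2492 - 1*143 = -2492 - 143 = -2635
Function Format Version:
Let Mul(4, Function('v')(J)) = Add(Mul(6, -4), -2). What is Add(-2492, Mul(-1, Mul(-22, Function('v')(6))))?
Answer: -2635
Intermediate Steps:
Function('v')(J) = Rational(-13, 2) (Function('v')(J) = Mul(Rational(1, 4), Add(Mul(6, -4), -2)) = Mul(Rational(1, 4), Add(-24, -2)) = Mul(Rational(1, 4), -26) = Rational(-13, 2))
Add(-2492, Mul(-1, Mul(-22, Function('v')(6)))) = Add(-2492, Mul(-1, Mul(-22, Rational(-13, 2)))) = Add(-2492, Mul(-1, 143)) = Add(-2492, -143) = -2635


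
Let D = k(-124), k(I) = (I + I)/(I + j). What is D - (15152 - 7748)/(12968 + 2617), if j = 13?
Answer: 1014412/576645 ≈ 1.7592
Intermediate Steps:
k(I) = 2*I/(13 + I) (k(I) = (I + I)/(I + 13) = (2*I)/(13 + I) = 2*I/(13 + I))
D = 248/111 (D = 2*(-124)/(13 - 124) = 2*(-124)/(-111) = 2*(-124)*(-1/111) = 248/111 ≈ 2.2342)
D - (15152 - 7748)/(12968 + 2617) = 248/111 - (15152 - 7748)/(12968 + 2617) = 248/111 - 7404/15585 = 248/111 - 1*2468/5195 = 248/111 - 2468/5195 = 1014412/576645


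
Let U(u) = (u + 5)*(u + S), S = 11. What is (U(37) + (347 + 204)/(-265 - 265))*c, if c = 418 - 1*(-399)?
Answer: 872497993/530 ≈ 1.6462e+6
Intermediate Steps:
U(u) = (5 + u)*(11 + u) (U(u) = (u + 5)*(u + 11) = (5 + u)*(11 + u))
c = 817 (c = 418 + 399 = 817)
(U(37) + (347 + 204)/(-265 - 265))*c = ((55 + 37² + 16*37) + (347 + 204)/(-265 - 265))*817 = ((55 + 1369 + 592) + 551/(-530))*817 = (2016 + 551*(-1/530))*817 = (2016 - 551/530)*817 = (1067929/530)*817 = 872497993/530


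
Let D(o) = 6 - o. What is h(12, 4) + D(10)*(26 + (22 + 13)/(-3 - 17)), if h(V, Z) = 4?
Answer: -93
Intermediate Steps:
h(12, 4) + D(10)*(26 + (22 + 13)/(-3 - 17)) = 4 + (6 - 1*10)*(26 + (22 + 13)/(-3 - 17)) = 4 + (6 - 10)*(26 + 35/(-20)) = 4 - 4*(26 + 35*(-1/20)) = 4 - 4*(26 - 7/4) = 4 - 4*97/4 = 4 - 97 = -93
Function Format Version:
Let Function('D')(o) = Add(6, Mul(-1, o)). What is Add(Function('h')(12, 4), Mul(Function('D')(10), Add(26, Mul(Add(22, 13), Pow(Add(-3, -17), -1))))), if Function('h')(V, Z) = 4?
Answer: -93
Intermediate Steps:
Add(Function('h')(12, 4), Mul(Function('D')(10), Add(26, Mul(Add(22, 13), Pow(Add(-3, -17), -1))))) = Add(4, Mul(Add(6, Mul(-1, 10)), Add(26, Mul(Add(22, 13), Pow(Add(-3, -17), -1))))) = Add(4, Mul(Add(6, -10), Add(26, Mul(35, Pow(-20, -1))))) = Add(4, Mul(-4, Add(26, Mul(35, Rational(-1, 20))))) = Add(4, Mul(-4, Add(26, Rational(-7, 4)))) = Add(4, Mul(-4, Rational(97, 4))) = Add(4, -97) = -93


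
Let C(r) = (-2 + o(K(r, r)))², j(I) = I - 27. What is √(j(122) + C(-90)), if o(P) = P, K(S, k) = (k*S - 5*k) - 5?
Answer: 36*√56314 ≈ 8543.0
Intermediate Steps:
K(S, k) = -5 - 5*k + S*k (K(S, k) = (S*k - 5*k) - 5 = (-5*k + S*k) - 5 = -5 - 5*k + S*k)
j(I) = -27 + I
C(r) = (-7 + r² - 5*r)² (C(r) = (-2 + (-5 - 5*r + r*r))² = (-2 + (-5 - 5*r + r²))² = (-2 + (-5 + r² - 5*r))² = (-7 + r² - 5*r)²)
√(j(122) + C(-90)) = √((-27 + 122) + (7 - 1*(-90)² + 5*(-90))²) = √(95 + (7 - 1*8100 - 450)²) = √(95 + (7 - 8100 - 450)²) = √(95 + (-8543)²) = √(95 + 72982849) = √72982944 = 36*√56314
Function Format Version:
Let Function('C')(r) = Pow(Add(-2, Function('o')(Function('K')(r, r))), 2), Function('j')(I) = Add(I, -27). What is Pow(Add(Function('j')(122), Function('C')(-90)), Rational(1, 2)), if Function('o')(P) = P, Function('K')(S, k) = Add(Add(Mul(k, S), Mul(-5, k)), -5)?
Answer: Mul(36, Pow(56314, Rational(1, 2))) ≈ 8543.0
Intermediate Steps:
Function('K')(S, k) = Add(-5, Mul(-5, k), Mul(S, k)) (Function('K')(S, k) = Add(Add(Mul(S, k), Mul(-5, k)), -5) = Add(Add(Mul(-5, k), Mul(S, k)), -5) = Add(-5, Mul(-5, k), Mul(S, k)))
Function('j')(I) = Add(-27, I)
Function('C')(r) = Pow(Add(-7, Pow(r, 2), Mul(-5, r)), 2) (Function('C')(r) = Pow(Add(-2, Add(-5, Mul(-5, r), Mul(r, r))), 2) = Pow(Add(-2, Add(-5, Mul(-5, r), Pow(r, 2))), 2) = Pow(Add(-2, Add(-5, Pow(r, 2), Mul(-5, r))), 2) = Pow(Add(-7, Pow(r, 2), Mul(-5, r)), 2))
Pow(Add(Function('j')(122), Function('C')(-90)), Rational(1, 2)) = Pow(Add(Add(-27, 122), Pow(Add(7, Mul(-1, Pow(-90, 2)), Mul(5, -90)), 2)), Rational(1, 2)) = Pow(Add(95, Pow(Add(7, Mul(-1, 8100), -450), 2)), Rational(1, 2)) = Pow(Add(95, Pow(Add(7, -8100, -450), 2)), Rational(1, 2)) = Pow(Add(95, Pow(-8543, 2)), Rational(1, 2)) = Pow(Add(95, 72982849), Rational(1, 2)) = Pow(72982944, Rational(1, 2)) = Mul(36, Pow(56314, Rational(1, 2)))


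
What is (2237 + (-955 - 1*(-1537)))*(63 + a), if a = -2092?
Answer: -5719751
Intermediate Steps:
(2237 + (-955 - 1*(-1537)))*(63 + a) = (2237 + (-955 - 1*(-1537)))*(63 - 2092) = (2237 + (-955 + 1537))*(-2029) = (2237 + 582)*(-2029) = 2819*(-2029) = -5719751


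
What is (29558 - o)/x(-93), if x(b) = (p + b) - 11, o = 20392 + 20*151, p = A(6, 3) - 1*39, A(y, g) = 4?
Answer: -6146/139 ≈ -44.216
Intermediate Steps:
p = -35 (p = 4 - 1*39 = 4 - 39 = -35)
o = 23412 (o = 20392 + 3020 = 23412)
x(b) = -46 + b (x(b) = (-35 + b) - 11 = -46 + b)
(29558 - o)/x(-93) = (29558 - 1*23412)/(-46 - 93) = (29558 - 23412)/(-139) = 6146*(-1/139) = -6146/139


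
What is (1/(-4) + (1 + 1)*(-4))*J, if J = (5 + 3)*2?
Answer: -132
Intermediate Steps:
J = 16 (J = 8*2 = 16)
(1/(-4) + (1 + 1)*(-4))*J = (1/(-4) + (1 + 1)*(-4))*16 = (-¼ + 2*(-4))*16 = (-¼ - 8)*16 = -33/4*16 = -132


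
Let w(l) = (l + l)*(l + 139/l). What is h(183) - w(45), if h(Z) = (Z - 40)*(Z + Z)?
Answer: 48010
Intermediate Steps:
h(Z) = 2*Z*(-40 + Z) (h(Z) = (-40 + Z)*(2*Z) = 2*Z*(-40 + Z))
w(l) = 2*l*(l + 139/l) (w(l) = (2*l)*(l + 139/l) = 2*l*(l + 139/l))
h(183) - w(45) = 2*183*(-40 + 183) - (278 + 2*45²) = 2*183*143 - (278 + 2*2025) = 52338 - (278 + 4050) = 52338 - 1*4328 = 52338 - 4328 = 48010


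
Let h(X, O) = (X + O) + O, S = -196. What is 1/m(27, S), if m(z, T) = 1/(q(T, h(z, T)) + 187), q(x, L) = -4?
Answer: 183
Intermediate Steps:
h(X, O) = X + 2*O (h(X, O) = (O + X) + O = X + 2*O)
m(z, T) = 1/183 (m(z, T) = 1/(-4 + 187) = 1/183)
1/m(27, S) = 1/(1/183) = 183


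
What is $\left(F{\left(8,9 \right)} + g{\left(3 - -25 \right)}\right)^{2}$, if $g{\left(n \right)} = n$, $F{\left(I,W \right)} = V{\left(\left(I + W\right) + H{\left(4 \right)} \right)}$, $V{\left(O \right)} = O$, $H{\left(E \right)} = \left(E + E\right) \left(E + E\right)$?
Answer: $11881$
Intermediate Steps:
$H{\left(E \right)} = 4 E^{2}$ ($H{\left(E \right)} = 2 E 2 E = 4 E^{2}$)
$F{\left(I,W \right)} = 64 + I + W$ ($F{\left(I,W \right)} = \left(I + W\right) + 4 \cdot 4^{2} = \left(I + W\right) + 4 \cdot 16 = \left(I + W\right) + 64 = 64 + I + W$)
$\left(F{\left(8,9 \right)} + g{\left(3 - -25 \right)}\right)^{2} = \left(\left(64 + 8 + 9\right) + \left(3 - -25\right)\right)^{2} = \left(81 + \left(3 + 25\right)\right)^{2} = \left(81 + 28\right)^{2} = 109^{2} = 11881$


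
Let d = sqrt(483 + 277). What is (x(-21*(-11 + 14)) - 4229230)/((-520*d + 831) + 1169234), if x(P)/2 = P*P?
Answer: -75987477292/21059178465 - 67540672*sqrt(190)/21059178465 ≈ -3.6525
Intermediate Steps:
d = 2*sqrt(190) (d = sqrt(760) = 2*sqrt(190) ≈ 27.568)
x(P) = 2*P**2 (x(P) = 2*(P*P) = 2*P**2)
(x(-21*(-11 + 14)) - 4229230)/((-520*d + 831) + 1169234) = (2*(-21*(-11 + 14))**2 - 4229230)/((-1040*sqrt(190) + 831) + 1169234) = (2*(-21*3)**2 - 4229230)/((-1040*sqrt(190) + 831) + 1169234) = (2*(-63)**2 - 4229230)/((831 - 1040*sqrt(190)) + 1169234) = (2*3969 - 4229230)/(1170065 - 1040*sqrt(190)) = (7938 - 4229230)/(1170065 - 1040*sqrt(190)) = -4221292/(1170065 - 1040*sqrt(190))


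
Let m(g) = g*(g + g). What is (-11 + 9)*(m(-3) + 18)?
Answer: -72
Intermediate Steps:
m(g) = 2*g² (m(g) = g*(2*g) = 2*g²)
(-11 + 9)*(m(-3) + 18) = (-11 + 9)*(2*(-3)² + 18) = -2*(2*9 + 18) = -2*(18 + 18) = -2*36 = -72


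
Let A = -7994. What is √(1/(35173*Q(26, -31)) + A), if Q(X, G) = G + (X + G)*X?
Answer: I*√256350825377937199/5662853 ≈ 89.409*I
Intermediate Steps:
Q(X, G) = G + X*(G + X) (Q(X, G) = G + (G + X)*X = G + X*(G + X))
√(1/(35173*Q(26, -31)) + A) = √(1/(35173*(-31 + 26² - 31*26)) - 7994) = √(1/(35173*(-31 + 676 - 806)) - 7994) = √((1/35173)/(-161) - 7994) = √((1/35173)*(-1/161) - 7994) = √(-1/5662853 - 7994) = √(-45268846883/5662853) = I*√256350825377937199/5662853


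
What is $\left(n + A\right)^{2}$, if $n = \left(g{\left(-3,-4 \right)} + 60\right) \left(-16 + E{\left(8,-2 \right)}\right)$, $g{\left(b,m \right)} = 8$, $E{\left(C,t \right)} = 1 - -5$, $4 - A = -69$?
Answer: $368449$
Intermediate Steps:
$A = 73$ ($A = 4 - -69 = 4 + 69 = 73$)
$E{\left(C,t \right)} = 6$ ($E{\left(C,t \right)} = 1 + 5 = 6$)
$n = -680$ ($n = \left(8 + 60\right) \left(-16 + 6\right) = 68 \left(-10\right) = -680$)
$\left(n + A\right)^{2} = \left(-680 + 73\right)^{2} = \left(-607\right)^{2} = 368449$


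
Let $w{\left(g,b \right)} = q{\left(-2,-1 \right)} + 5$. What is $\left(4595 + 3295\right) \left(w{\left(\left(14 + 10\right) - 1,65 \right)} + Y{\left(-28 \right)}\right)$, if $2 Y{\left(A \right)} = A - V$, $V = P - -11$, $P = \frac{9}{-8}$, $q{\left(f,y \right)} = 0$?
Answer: $- \frac{879735}{8} \approx -1.0997 \cdot 10^{5}$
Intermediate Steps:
$P = - \frac{9}{8}$ ($P = 9 \left(- \frac{1}{8}\right) = - \frac{9}{8} \approx -1.125$)
$w{\left(g,b \right)} = 5$ ($w{\left(g,b \right)} = 0 + 5 = 5$)
$V = \frac{79}{8}$ ($V = - \frac{9}{8} - -11 = - \frac{9}{8} + 11 = \frac{79}{8} \approx 9.875$)
$Y{\left(A \right)} = - \frac{79}{16} + \frac{A}{2}$ ($Y{\left(A \right)} = \frac{A - \frac{79}{8}}{2} = \frac{- \frac{79}{8} + A}{2} = - \frac{79}{16} + \frac{A}{2}$)
$\left(4595 + 3295\right) \left(w{\left(\left(14 + 10\right) - 1,65 \right)} + Y{\left(-28 \right)}\right) = \left(4595 + 3295\right) \left(5 + \left(- \frac{79}{16} + \frac{1}{2} \left(-28\right)\right)\right) = 7890 \left(5 - \frac{303}{16}\right) = 7890 \left(- \frac{223}{16}\right) = - \frac{879735}{8}$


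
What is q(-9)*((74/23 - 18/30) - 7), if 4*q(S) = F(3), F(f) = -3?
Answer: 378/115 ≈ 3.2870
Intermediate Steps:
q(S) = -¾ (q(S) = (¼)*(-3) = -¾)
q(-9)*((74/23 - 18/30) - 7) = -3*((74/23 - 18/30) - 7)/4 = -3*((74*(1/23) - 18*1/30) - 7)/4 = -3*((74/23 - ⅗) - 7)/4 = -3*(301/115 - 7)/4 = -¾*(-504/115) = 378/115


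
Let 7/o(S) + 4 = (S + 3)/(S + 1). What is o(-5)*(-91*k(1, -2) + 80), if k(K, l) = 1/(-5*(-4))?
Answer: -1509/10 ≈ -150.90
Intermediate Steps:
k(K, l) = 1/20
o(S) = 7/(-4 + (3 + S)/(1 + S)) (o(S) = 7/(-4 + (S + 3)/(S + 1)) = 7/(-4 + (3 + S)/(1 + S)))
o(-5)*(-91*k(1, -2) + 80) = (7*(-1 - 1*(-5))/(1 + 3*(-5)))*(-91*1/20 + 80) = (7*(-1 + 5)/(1 - 15))*(-91/20 + 80) = (7*4/(-14))*(1509/20) = (7*(-1/14)*4)*(1509/20) = -2*1509/20 = -1509/10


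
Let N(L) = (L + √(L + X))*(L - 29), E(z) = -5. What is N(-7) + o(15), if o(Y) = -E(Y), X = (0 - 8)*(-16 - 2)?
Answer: 257 - 36*√137 ≈ -164.37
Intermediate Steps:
X = 144 (X = -8*(-18) = 144)
N(L) = (-29 + L)*(L + √(144 + L)) (N(L) = (L + √(L + 144))*(L - 29) = (L + √(144 + L))*(-29 + L) = (-29 + L)*(L + √(144 + L)))
o(Y) = 5 (o(Y) = -1*(-5) = 5)
N(-7) + o(15) = ((-7)² - 29*(-7) - 29*√(144 - 7) - 7*√(144 - 7)) + 5 = (49 + 203 - 29*√137 - 7*√137) + 5 = (252 - 36*√137) + 5 = 257 - 36*√137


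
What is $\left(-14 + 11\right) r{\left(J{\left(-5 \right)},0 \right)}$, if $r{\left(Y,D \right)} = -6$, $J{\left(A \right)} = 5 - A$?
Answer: $18$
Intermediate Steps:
$\left(-14 + 11\right) r{\left(J{\left(-5 \right)},0 \right)} = \left(-14 + 11\right) \left(-6\right) = \left(-3\right) \left(-6\right) = 18$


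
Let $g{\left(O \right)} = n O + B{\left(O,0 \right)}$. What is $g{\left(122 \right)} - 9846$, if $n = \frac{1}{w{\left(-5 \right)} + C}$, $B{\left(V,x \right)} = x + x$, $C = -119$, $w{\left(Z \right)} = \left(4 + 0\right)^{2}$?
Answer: $- \frac{1014260}{103} \approx -9847.2$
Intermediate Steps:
$w{\left(Z \right)} = 16$ ($w{\left(Z \right)} = 4^{2} = 16$)
$B{\left(V,x \right)} = 2 x$
$n = - \frac{1}{103}$ ($n = \frac{1}{16 - 119} = \frac{1}{-103} = - \frac{1}{103} \approx -0.0097087$)
$g{\left(O \right)} = - \frac{O}{103}$ ($g{\left(O \right)} = - \frac{O}{103} + 2 \cdot 0 = - \frac{O}{103} + 0 = - \frac{O}{103}$)
$g{\left(122 \right)} - 9846 = \left(- \frac{1}{103}\right) 122 - 9846 = - \frac{122}{103} - 9846 = - \frac{1014260}{103}$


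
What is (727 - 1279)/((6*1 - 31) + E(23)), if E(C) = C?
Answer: 276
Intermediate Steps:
(727 - 1279)/((6*1 - 31) + E(23)) = (727 - 1279)/((6*1 - 31) + 23) = -552/((6 - 31) + 23) = -552/(-25 + 23) = -552/(-2) = -552*(-½) = 276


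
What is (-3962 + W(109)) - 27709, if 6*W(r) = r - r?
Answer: -31671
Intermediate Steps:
W(r) = 0 (W(r) = (r - r)/6 = (⅙)*0 = 0)
(-3962 + W(109)) - 27709 = (-3962 + 0) - 27709 = -3962 - 27709 = -31671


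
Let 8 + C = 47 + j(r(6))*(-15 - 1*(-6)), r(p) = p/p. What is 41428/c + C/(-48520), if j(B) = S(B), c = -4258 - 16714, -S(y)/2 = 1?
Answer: -502820491/254390360 ≈ -1.9766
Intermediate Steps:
S(y) = -2 (S(y) = -2*1 = -2)
c = -20972
r(p) = 1
j(B) = -2
C = 57 (C = -8 + (47 - 2*(-15 - 1*(-6))) = -8 + (47 - 2*(-15 + 6)) = -8 + (47 - 2*(-9)) = -8 + (47 + 18) = -8 + 65 = 57)
41428/c + C/(-48520) = 41428/(-20972) + 57/(-48520) = 41428*(-1/20972) + 57*(-1/48520) = -10357/5243 - 57/48520 = -502820491/254390360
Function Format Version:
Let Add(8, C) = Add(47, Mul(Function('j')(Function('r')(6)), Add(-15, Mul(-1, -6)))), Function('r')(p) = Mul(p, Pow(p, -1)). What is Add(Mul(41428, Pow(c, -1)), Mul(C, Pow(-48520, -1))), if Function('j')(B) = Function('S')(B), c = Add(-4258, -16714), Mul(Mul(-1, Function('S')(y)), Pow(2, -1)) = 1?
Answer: Rational(-502820491, 254390360) ≈ -1.9766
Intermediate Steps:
Function('S')(y) = -2 (Function('S')(y) = Mul(-2, 1) = -2)
c = -20972
Function('r')(p) = 1
Function('j')(B) = -2
C = 57 (C = Add(-8, Add(47, Mul(-2, Add(-15, Mul(-1, -6))))) = Add(-8, Add(47, Mul(-2, Add(-15, 6)))) = Add(-8, Add(47, Mul(-2, -9))) = Add(-8, Add(47, 18)) = Add(-8, 65) = 57)
Add(Mul(41428, Pow(c, -1)), Mul(C, Pow(-48520, -1))) = Add(Mul(41428, Pow(-20972, -1)), Mul(57, Pow(-48520, -1))) = Add(Mul(41428, Rational(-1, 20972)), Mul(57, Rational(-1, 48520))) = Add(Rational(-10357, 5243), Rational(-57, 48520)) = Rational(-502820491, 254390360)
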